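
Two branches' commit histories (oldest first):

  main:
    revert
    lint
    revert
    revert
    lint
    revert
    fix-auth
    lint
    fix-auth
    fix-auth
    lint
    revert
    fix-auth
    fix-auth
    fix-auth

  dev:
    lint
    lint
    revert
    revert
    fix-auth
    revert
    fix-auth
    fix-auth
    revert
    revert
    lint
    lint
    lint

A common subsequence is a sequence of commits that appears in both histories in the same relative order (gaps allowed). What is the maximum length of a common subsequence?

Taking lint [2,2], revert [3,3], revert [4,4], revert [6,6], fix-auth [7,8], lint [8,12], lint [11,13] gives a common subsequence of length 7. Since dp[15][13] = 7, nothing longer is possible.

7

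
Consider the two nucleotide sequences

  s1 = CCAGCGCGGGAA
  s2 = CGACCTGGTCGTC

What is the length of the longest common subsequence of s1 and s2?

7

One common subsequence of length 7: C (s1 #1, s2 #1); then A (s1 #3, s2 #3); then C (s1 #5, s2 #4); then C (s1 #7, s2 #5); then G (s1 #8, s2 #7); then G (s1 #9, s2 #8); then G (s1 #10, s2 #11). Since dp[12][13] = 7, nothing longer is possible.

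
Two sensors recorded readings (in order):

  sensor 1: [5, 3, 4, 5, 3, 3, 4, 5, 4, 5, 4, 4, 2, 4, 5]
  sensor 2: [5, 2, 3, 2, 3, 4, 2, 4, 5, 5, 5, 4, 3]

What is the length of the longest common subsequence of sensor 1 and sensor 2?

Pick 5 at sensor 1[1]=sensor 2[1], 3 at sensor 1[2]=sensor 2[5], 4 at sensor 1[3]=sensor 2[8], 5 at sensor 1[4]=sensor 2[9], 5 at sensor 1[8]=sensor 2[10], 5 at sensor 1[10]=sensor 2[11], 4 at sensor 1[11]=sensor 2[12]; all 7 values appear in both, in order. Since dp[15][13] = 7, nothing longer is possible.

7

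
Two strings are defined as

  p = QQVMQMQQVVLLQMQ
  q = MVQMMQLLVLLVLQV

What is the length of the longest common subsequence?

8

Pick Q [2,3] → M [4,4] → M [6,5] → Q [7,6] → V [9,9] → V [10,12] → L [12,13] → Q [13,14]; all 8 characters appear in both, in order. The LCS DP gives dp[15][15] = 8, so this is optimal.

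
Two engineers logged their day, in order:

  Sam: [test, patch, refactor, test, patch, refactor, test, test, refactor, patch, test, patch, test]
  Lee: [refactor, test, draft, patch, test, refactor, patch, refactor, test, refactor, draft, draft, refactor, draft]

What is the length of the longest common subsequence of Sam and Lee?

Match test at Sam[1]=Lee[2]; then patch at Sam[2]=Lee[4]; then refactor at Sam[3]=Lee[6]; then patch at Sam[5]=Lee[7]; then refactor at Sam[6]=Lee[8]; then test at Sam[7]=Lee[9]; then refactor at Sam[9]=Lee[13] — 7 tasks in the same relative order in both, and the DP table's final entry dp[13][14] is also 7, so no common subsequence is longer.

7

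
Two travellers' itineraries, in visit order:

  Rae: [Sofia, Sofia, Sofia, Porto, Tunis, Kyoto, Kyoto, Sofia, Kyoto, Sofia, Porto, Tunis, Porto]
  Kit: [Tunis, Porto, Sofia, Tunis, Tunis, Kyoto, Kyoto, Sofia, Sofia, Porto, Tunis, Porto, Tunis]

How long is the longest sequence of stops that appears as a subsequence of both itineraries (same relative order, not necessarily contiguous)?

9

Pick Sofia [1,3]; then Tunis [5,5]; then Kyoto [6,6]; then Kyoto [7,7]; then Sofia [8,8]; then Sofia [10,9]; then Porto [11,10]; then Tunis [12,11]; then Porto [13,12]; all 9 stops appear in both, in order, and the DP table's final entry dp[13][13] is also 9, so no common subsequence is longer.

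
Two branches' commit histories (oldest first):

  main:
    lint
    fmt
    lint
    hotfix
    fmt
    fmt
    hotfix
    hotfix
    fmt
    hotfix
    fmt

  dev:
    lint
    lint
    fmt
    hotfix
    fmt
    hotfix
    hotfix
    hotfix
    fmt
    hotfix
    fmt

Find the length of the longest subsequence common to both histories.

Match lint at main[1]=dev[2]; then fmt at main[2]=dev[3]; then hotfix at main[4]=dev[4]; then fmt at main[5]=dev[5]; then hotfix at main[7]=dev[7]; then hotfix at main[8]=dev[8]; then fmt at main[9]=dev[9]; then hotfix at main[10]=dev[10]; then fmt at main[11]=dev[11] — 9 commits in the same relative order in both. Since dp[11][11] = 9, nothing longer is possible.

9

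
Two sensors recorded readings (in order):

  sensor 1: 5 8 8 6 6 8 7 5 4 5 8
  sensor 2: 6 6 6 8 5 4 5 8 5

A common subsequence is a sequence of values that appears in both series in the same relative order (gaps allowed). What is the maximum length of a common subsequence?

Match 6 [4,2], then 6 [5,3], then 8 [6,4], then 5 [8,5], then 4 [9,6], then 5 [10,7], then 8 [11,8] — 7 values in the same relative order in both. dp[11][9] = 7 confirms this is the maximum.

7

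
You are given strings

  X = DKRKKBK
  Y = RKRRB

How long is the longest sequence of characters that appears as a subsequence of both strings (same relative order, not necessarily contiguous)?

Let dp[i][j] be the LCS length of the first i characters of X and the first j characters of Y. dp[i][j] = dp[i-1][j-1]+1 when the i-th and j-th characters match, else max(dp[i-1][j], dp[i][j-1]).
    ·  R  K  R  R  B
 ·  0  0  0  0  0  0
 D  0  0  0  0  0  0
 K  0  0  1  1  1  1
 R  0  1  1  2  2  2
 K  0  1  2  2  2  2
 K  0  1  2  2  2  2
 B  0  1  2  2  2  3
 K  0  1  2  2  2  3
dp[7][5] = 3. One LCS (by backtracking along matches): KRB.

3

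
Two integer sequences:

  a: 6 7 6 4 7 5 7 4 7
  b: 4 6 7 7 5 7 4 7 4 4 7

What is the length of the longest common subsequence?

7

Let dp[i][j] be the LCS length of the first i values of a and the first j values of b. dp[i][j] = dp[i-1][j-1]+1 when the i-th and j-th values match, else max(dp[i-1][j], dp[i][j-1]).
    ·  4  6  7  7  5  7  4  7  4  4  7
 ·  0  0  0  0  0  0  0  0  0  0  0  0
 6  0  0  1  1  1  1  1  1  1  1  1  1
 7  0  0  1  2  2  2  2  2  2  2  2  2
 6  0  0  1  2  2  2  2  2  2  2  2  2
 4  0  1  1  2  2  2  2  3  3  3  3  3
 7  0  1  1  2  3  3  3  3  4  4  4  4
 5  0  1  1  2  3  4  4  4  4  4  4  4
 7  0  1  1  2  3  4  5  5  5  5  5  5
 4  0  1  1  2  3  4  5  6  6  6  6  6
 7  0  1  1  2  3  4  5  6  7  7  7  7
dp[9][11] = 7. One LCS (by backtracking along matches): 6, 7, 7, 5, 7, 4, 7.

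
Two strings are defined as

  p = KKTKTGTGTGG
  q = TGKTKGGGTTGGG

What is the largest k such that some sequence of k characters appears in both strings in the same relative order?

Match K (p #2, q #3), T (p #3, q #4), K (p #4, q #5), T (p #5, q #9), T (p #7, q #10), G (p #8, q #11), G (p #10, q #12), G (p #11, q #13) — 8 characters in the same relative order in both. Since dp[11][13] = 8, nothing longer is possible.

8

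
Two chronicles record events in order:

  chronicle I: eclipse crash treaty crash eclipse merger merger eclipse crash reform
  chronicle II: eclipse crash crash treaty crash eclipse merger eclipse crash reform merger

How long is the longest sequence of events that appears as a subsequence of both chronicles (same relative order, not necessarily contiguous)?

9

Pick eclipse at chronicle I[1]=chronicle II[1] → crash at chronicle I[2]=chronicle II[3] → treaty at chronicle I[3]=chronicle II[4] → crash at chronicle I[4]=chronicle II[5] → eclipse at chronicle I[5]=chronicle II[6] → merger at chronicle I[7]=chronicle II[7] → eclipse at chronicle I[8]=chronicle II[8] → crash at chronicle I[9]=chronicle II[9] → reform at chronicle I[10]=chronicle II[10]; all 9 events appear in both, in order, and the DP table's final entry dp[10][11] is also 9, so no common subsequence is longer.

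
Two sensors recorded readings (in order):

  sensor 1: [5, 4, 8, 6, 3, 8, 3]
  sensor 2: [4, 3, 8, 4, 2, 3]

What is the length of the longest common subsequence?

4

Match 4 [2,1], then 3 [5,2], then 8 [6,3], then 3 [7,6] — 4 values in the same relative order in both. The LCS DP gives dp[7][6] = 4, so this is optimal.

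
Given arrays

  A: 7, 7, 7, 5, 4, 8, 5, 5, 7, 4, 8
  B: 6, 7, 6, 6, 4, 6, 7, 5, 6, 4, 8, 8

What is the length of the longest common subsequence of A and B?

Let dp[i][j] be the LCS length of the first i values of A and the first j values of B. dp[i][j] = dp[i-1][j-1]+1 when the i-th and j-th values match, else max(dp[i-1][j], dp[i][j-1]).
    ·  6  7  6  6  4  6  7  5  6  4  8  8
 ·  0  0  0  0  0  0  0  0  0  0  0  0  0
 7  0  0  1  1  1  1  1  1  1  1  1  1  1
 7  0  0  1  1  1  1  1  2  2  2  2  2  2
 7  0  0  1  1  1  1  1  2  2  2  2  2  2
 5  0  0  1  1  1  1  1  2  3  3  3  3  3
 4  0  0  1  1  1  2  2  2  3  3  4  4  4
 8  0  0  1  1  1  2  2  2  3  3  4  5  5
 5  0  0  1  1  1  2  2  2  3  3  4  5  5
 5  0  0  1  1  1  2  2  2  3  3  4  5  5
 7  0  0  1  1  1  2  2  3  3  3  4  5  5
 4  0  0  1  1  1  2  2  3  3  3  4  5  5
 8  0  0  1  1  1  2  2  3  3  3  4  5  6
dp[11][12] = 6. One LCS (by backtracking along matches): 7, 7, 5, 4, 8, 8.

6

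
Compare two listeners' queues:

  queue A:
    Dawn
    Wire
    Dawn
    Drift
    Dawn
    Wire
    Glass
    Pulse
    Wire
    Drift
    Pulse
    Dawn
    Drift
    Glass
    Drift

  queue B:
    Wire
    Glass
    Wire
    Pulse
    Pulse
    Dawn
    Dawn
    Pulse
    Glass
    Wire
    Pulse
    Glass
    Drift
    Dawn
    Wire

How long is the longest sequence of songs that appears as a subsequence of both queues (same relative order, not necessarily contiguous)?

8

Pick Wire (queue A #2, queue B #3), Dawn (queue A #3, queue B #6), Dawn (queue A #5, queue B #7), Glass (queue A #7, queue B #9), Wire (queue A #9, queue B #10), Pulse (queue A #11, queue B #11), Glass (queue A #14, queue B #12), Drift (queue A #15, queue B #13); all 8 songs appear in both, in order. Since dp[15][15] = 8, nothing longer is possible.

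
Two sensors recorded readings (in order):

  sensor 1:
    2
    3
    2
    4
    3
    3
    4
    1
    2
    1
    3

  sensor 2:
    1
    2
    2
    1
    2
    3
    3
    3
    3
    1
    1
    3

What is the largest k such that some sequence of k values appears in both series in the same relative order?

7

Let dp[i][j] be the LCS length of the first i values of sensor 1 and the first j values of sensor 2. dp[i][j] = dp[i-1][j-1]+1 when the i-th and j-th values match, else max(dp[i-1][j], dp[i][j-1]).
    ·  1  2  2  1  2  3  3  3  3  1  1  3
 ·  0  0  0  0  0  0  0  0  0  0  0  0  0
 2  0  0  1  1  1  1  1  1  1  1  1  1  1
 3  0  0  1  1  1  1  2  2  2  2  2  2  2
 2  0  0  1  2  2  2  2  2  2  2  2  2  2
 4  0  0  1  2  2  2  2  2  2  2  2  2  2
 3  0  0  1  2  2  2  3  3  3  3  3  3  3
 3  0  0  1  2  2  2  3  4  4  4  4  4  4
 4  0  0  1  2  2  2  3  4  4  4  4  4  4
 1  0  1  1  2  3  3  3  4  4  4  5  5  5
 2  0  1  2  2  3  4  4  4  4  4  5  5  5
 1  0  1  2  2  3  4  4  4  4  4  5  6  6
 3  0  1  2  2  3  4  5  5  5  5  5  6  7
dp[11][12] = 7. One LCS (by backtracking along matches): 2, 3, 3, 3, 1, 1, 3.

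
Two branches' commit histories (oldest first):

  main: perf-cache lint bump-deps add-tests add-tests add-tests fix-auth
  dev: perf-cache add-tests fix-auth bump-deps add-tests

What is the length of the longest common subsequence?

3

Pick perf-cache [1,1]; then bump-deps [3,4]; then add-tests [6,5]; all 3 commits appear in both, in order. Since dp[7][5] = 3, nothing longer is possible.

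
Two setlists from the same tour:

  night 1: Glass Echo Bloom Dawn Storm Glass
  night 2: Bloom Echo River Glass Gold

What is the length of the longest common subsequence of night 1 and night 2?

2

One common subsequence of length 2: Echo [2,2]; then Glass [6,4]. The LCS DP gives dp[6][5] = 2, so this is optimal.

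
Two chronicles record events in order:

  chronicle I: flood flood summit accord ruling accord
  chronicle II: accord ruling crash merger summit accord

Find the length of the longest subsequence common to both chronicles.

One common subsequence of length 3: accord (chronicle I #4, chronicle II #1), ruling (chronicle I #5, chronicle II #2), accord (chronicle I #6, chronicle II #6). dp[6][6] = 3 confirms this is the maximum.

3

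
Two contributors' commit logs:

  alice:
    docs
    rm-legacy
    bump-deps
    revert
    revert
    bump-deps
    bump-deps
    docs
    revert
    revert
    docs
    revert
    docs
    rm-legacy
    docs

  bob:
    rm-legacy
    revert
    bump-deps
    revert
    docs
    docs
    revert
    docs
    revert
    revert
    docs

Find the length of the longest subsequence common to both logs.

Taking rm-legacy (alice #2, bob #1), bump-deps (alice #3, bob #3), revert (alice #4, bob #4), revert (alice #5, bob #7), docs (alice #8, bob #8), revert (alice #10, bob #9), revert (alice #12, bob #10), docs (alice #15, bob #11) gives a common subsequence of length 8. dp[15][11] = 8 confirms this is the maximum.

8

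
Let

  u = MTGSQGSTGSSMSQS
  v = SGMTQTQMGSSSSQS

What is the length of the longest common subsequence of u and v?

Match M at u[1]=v[3]; then T at u[2]=v[6]; then Q at u[5]=v[7]; then G at u[6]=v[9]; then S at u[7]=v[10]; then S at u[10]=v[11]; then S at u[11]=v[12]; then S at u[13]=v[13]; then Q at u[14]=v[14]; then S at u[15]=v[15] — 10 characters in the same relative order in both. Since dp[15][15] = 10, nothing longer is possible.

10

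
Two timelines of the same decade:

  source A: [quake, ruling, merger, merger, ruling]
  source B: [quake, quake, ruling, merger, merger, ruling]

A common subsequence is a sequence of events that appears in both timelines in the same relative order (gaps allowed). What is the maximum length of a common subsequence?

One common subsequence of length 5: quake [1,2], ruling [2,3], merger [3,4], merger [4,5], ruling [5,6]. Since dp[5][6] = 5, nothing longer is possible.

5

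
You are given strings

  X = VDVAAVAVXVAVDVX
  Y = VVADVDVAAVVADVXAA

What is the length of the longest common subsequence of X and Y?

Pick V (X #1, Y #5), D (X #2, Y #6), V (X #3, Y #7), A (X #5, Y #8), A (X #7, Y #9), V (X #8, Y #10), V (X #10, Y #11), A (X #11, Y #12), D (X #13, Y #13), V (X #14, Y #14), X (X #15, Y #15); all 11 characters appear in both, in order. The LCS DP gives dp[15][17] = 11, so this is optimal.

11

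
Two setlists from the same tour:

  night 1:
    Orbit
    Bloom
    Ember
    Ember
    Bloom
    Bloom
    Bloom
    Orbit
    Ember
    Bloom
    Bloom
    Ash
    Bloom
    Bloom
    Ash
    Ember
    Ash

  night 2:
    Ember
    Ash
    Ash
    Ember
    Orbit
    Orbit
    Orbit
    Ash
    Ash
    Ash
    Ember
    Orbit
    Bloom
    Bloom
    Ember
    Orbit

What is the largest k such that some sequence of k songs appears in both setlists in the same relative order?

One common subsequence of length 7: Ember [3,1]; then Ember [4,4]; then Orbit [8,7]; then Ember [9,11]; then Bloom [13,13]; then Bloom [14,14]; then Ember [16,15], and the DP table's final entry dp[17][16] is also 7, so no common subsequence is longer.

7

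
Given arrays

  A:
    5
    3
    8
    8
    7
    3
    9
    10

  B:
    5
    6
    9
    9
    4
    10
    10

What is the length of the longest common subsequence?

3

One common subsequence of length 3: 5 [1,1], 9 [7,4], 10 [8,7]. The LCS DP gives dp[8][7] = 3, so this is optimal.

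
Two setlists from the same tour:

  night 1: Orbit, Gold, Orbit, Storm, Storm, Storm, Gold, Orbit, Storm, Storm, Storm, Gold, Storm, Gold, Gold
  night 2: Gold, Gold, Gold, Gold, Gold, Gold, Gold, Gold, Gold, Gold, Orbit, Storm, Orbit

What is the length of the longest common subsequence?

5

Taking Gold at night 1[2]=night 2[6], then Gold at night 1[7]=night 2[7], then Gold at night 1[12]=night 2[8], then Gold at night 1[14]=night 2[9], then Gold at night 1[15]=night 2[10] gives a common subsequence of length 5. Since dp[15][13] = 5, nothing longer is possible.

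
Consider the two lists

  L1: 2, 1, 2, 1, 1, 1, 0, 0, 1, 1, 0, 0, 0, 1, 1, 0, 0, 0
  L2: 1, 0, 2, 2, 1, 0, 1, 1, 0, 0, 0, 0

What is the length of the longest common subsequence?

Taking 2 at L1[1]=L2[3], then 2 at L1[3]=L2[4], then 1 at L1[6]=L2[5], then 0 at L1[8]=L2[6], then 1 at L1[9]=L2[7], then 1 at L1[10]=L2[8], then 0 at L1[13]=L2[9], then 0 at L1[16]=L2[10], then 0 at L1[17]=L2[11], then 0 at L1[18]=L2[12] gives a common subsequence of length 10. Since dp[18][12] = 10, nothing longer is possible.

10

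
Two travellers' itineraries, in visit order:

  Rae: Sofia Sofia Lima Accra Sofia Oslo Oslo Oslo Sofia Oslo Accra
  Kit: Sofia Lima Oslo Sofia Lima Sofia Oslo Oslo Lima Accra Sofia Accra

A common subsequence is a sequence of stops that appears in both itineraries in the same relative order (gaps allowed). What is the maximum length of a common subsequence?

8

Pick Sofia at Rae[1]=Kit[1]; then Sofia at Rae[2]=Kit[4]; then Lima at Rae[3]=Kit[5]; then Sofia at Rae[5]=Kit[6]; then Oslo at Rae[6]=Kit[7]; then Oslo at Rae[7]=Kit[8]; then Sofia at Rae[9]=Kit[11]; then Accra at Rae[11]=Kit[12]; all 8 stops appear in both, in order. dp[11][12] = 8 confirms this is the maximum.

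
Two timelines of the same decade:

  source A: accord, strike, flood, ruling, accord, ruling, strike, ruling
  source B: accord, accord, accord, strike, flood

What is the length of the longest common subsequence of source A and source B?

Match accord [1,3], strike [2,4], flood [3,5] — 3 events in the same relative order in both. The LCS DP gives dp[8][5] = 3, so this is optimal.

3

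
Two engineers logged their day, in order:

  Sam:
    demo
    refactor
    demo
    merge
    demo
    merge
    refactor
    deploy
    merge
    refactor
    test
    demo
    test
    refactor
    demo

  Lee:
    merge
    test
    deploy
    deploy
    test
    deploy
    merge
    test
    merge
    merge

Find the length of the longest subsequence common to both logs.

One common subsequence of length 4: merge at Sam[4]=Lee[1]; then deploy at Sam[8]=Lee[6]; then merge at Sam[9]=Lee[7]; then test at Sam[11]=Lee[8], and the DP table's final entry dp[15][10] is also 4, so no common subsequence is longer.

4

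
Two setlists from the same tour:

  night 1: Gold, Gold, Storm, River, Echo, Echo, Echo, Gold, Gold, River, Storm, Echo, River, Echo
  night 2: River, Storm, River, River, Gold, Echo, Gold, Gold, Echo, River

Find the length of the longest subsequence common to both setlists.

7

Match Storm (night 1 #3, night 2 #2), River (night 1 #4, night 2 #4), Echo (night 1 #7, night 2 #6), Gold (night 1 #8, night 2 #7), Gold (night 1 #9, night 2 #8), Echo (night 1 #12, night 2 #9), River (night 1 #13, night 2 #10) — 7 songs in the same relative order in both, and the DP table's final entry dp[14][10] is also 7, so no common subsequence is longer.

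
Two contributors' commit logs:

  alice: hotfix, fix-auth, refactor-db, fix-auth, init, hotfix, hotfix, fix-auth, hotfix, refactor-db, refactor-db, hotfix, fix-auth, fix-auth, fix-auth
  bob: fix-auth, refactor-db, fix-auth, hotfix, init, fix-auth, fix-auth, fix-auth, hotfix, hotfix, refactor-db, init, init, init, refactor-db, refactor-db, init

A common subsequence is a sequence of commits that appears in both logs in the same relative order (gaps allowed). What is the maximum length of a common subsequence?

One common subsequence of length 8: fix-auth (alice #2, bob #1) → refactor-db (alice #3, bob #2) → fix-auth (alice #4, bob #3) → init (alice #5, bob #5) → hotfix (alice #6, bob #9) → hotfix (alice #7, bob #10) → refactor-db (alice #10, bob #15) → refactor-db (alice #11, bob #16). The LCS DP gives dp[15][17] = 8, so this is optimal.

8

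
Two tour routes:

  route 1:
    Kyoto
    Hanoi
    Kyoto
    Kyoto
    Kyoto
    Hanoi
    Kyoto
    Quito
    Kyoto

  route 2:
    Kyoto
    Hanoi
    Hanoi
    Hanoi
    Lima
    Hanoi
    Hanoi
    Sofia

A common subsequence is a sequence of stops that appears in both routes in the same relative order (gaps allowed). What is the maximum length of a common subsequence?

Pick Kyoto (route 1 #1, route 2 #1) → Hanoi (route 1 #2, route 2 #6) → Hanoi (route 1 #6, route 2 #7); all 3 stops appear in both, in order. dp[9][8] = 3 confirms this is the maximum.

3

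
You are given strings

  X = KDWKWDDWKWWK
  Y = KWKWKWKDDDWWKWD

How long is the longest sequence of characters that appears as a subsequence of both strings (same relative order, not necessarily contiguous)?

9

One common subsequence of length 9: K at X[1]=Y[3]; then W at X[3]=Y[4]; then K at X[4]=Y[5]; then W at X[5]=Y[6]; then D at X[6]=Y[9]; then D at X[7]=Y[10]; then W at X[8]=Y[12]; then K at X[9]=Y[13]; then W at X[10]=Y[14]. dp[12][15] = 9 confirms this is the maximum.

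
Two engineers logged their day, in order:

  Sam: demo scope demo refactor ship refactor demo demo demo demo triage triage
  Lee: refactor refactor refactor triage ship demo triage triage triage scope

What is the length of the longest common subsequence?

5

One common subsequence of length 5: refactor at Sam[4]=Lee[3] → ship at Sam[5]=Lee[5] → demo at Sam[7]=Lee[6] → triage at Sam[11]=Lee[8] → triage at Sam[12]=Lee[9], and the DP table's final entry dp[12][10] is also 5, so no common subsequence is longer.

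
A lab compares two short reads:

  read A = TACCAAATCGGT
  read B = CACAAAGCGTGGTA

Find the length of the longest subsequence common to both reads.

Taking A at read A[2]=read B[2] → C at read A[4]=read B[3] → A at read A[5]=read B[4] → A at read A[6]=read B[5] → A at read A[7]=read B[6] → T at read A[8]=read B[10] → G at read A[10]=read B[11] → G at read A[11]=read B[12] → T at read A[12]=read B[13] gives a common subsequence of length 9. The LCS DP gives dp[12][14] = 9, so this is optimal.

9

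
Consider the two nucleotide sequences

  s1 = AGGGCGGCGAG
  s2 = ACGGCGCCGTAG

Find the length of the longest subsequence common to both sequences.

9

Let dp[i][j] be the LCS length of the first i bases of s1 and the first j bases of s2. dp[i][j] = dp[i-1][j-1]+1 when the i-th and j-th bases match, else max(dp[i-1][j], dp[i][j-1]).
    ·  A  C  G  G  C  G  C  C  G  T  A  G
 ·  0  0  0  0  0  0  0  0  0  0  0  0  0
 A  0  1  1  1  1  1  1  1  1  1  1  1  1
 G  0  1  1  2  2  2  2  2  2  2  2  2  2
 G  0  1  1  2  3  3  3  3  3  3  3  3  3
 G  0  1  1  2  3  3  4  4  4  4  4  4  4
 C  0  1  2  2  3  4  4  5  5  5  5  5  5
 G  0  1  2  3  3  4  5  5  5  6  6  6  6
 G  0  1  2  3  4  4  5  5  5  6  6  6  7
 C  0  1  2  3  4  5  5  6  6  6  6  6  7
 G  0  1  2  3  4  5  6  6  6  7  7  7  7
 A  0  1  2  3  4  5  6  6  6  7  7  8  8
 G  0  1  2  3  4  5  6  6  6  7  7  8  9
dp[11][12] = 9. One LCS (by backtracking along matches): AGGGCCGAG.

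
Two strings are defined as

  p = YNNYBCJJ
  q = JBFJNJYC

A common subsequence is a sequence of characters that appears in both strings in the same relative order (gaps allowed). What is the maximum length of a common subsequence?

3

Let dp[i][j] be the LCS length of the first i characters of p and the first j characters of q. dp[i][j] = dp[i-1][j-1]+1 when the i-th and j-th characters match, else max(dp[i-1][j], dp[i][j-1]).
    ·  J  B  F  J  N  J  Y  C
 ·  0  0  0  0  0  0  0  0  0
 Y  0  0  0  0  0  0  0  1  1
 N  0  0  0  0  0  1  1  1  1
 N  0  0  0  0  0  1  1  1  1
 Y  0  0  0  0  0  1  1  2  2
 B  0  0  1  1  1  1  1  2  2
 C  0  0  1  1  1  1  1  2  3
 J  0  1  1  1  2  2  2  2  3
 J  0  1  1  1  2  2  3  3  3
dp[8][8] = 3. One LCS (by backtracking along matches): NYC.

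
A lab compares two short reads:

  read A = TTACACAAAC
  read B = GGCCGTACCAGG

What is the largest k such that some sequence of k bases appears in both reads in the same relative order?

One common subsequence of length 5: T at read A[2]=read B[6], then A at read A[3]=read B[7], then C at read A[4]=read B[8], then C at read A[6]=read B[9], then A at read A[7]=read B[10]. dp[10][12] = 5 confirms this is the maximum.

5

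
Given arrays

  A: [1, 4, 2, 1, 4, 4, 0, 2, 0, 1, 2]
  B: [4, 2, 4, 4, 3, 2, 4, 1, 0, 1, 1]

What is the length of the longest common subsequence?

One common subsequence of length 7: 4 (A #2, B #1); then 2 (A #3, B #2); then 4 (A #5, B #3); then 4 (A #6, B #4); then 2 (A #8, B #6); then 0 (A #9, B #9); then 1 (A #10, B #11), and the DP table's final entry dp[11][11] is also 7, so no common subsequence is longer.

7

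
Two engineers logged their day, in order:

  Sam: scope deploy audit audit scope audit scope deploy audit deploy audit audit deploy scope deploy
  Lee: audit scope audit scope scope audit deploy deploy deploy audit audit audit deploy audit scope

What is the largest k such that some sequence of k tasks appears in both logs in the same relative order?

Pick scope at Sam[1]=Lee[2], then audit at Sam[3]=Lee[3], then scope at Sam[5]=Lee[5], then audit at Sam[6]=Lee[6], then deploy at Sam[8]=Lee[9], then audit at Sam[9]=Lee[10], then audit at Sam[11]=Lee[11], then audit at Sam[12]=Lee[12], then deploy at Sam[13]=Lee[13], then scope at Sam[14]=Lee[15]; all 10 tasks appear in both, in order. The LCS DP gives dp[15][15] = 10, so this is optimal.

10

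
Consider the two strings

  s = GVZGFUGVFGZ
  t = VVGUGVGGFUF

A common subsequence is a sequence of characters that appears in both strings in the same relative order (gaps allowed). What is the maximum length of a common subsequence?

6

Let dp[i][j] be the LCS length of the first i characters of s and the first j characters of t. dp[i][j] = dp[i-1][j-1]+1 when the i-th and j-th characters match, else max(dp[i-1][j], dp[i][j-1]).
    ·  V  V  G  U  G  V  G  G  F  U  F
 ·  0  0  0  0  0  0  0  0  0  0  0  0
 G  0  0  0  1  1  1  1  1  1  1  1  1
 V  0  1  1  1  1  1  2  2  2  2  2  2
 Z  0  1  1  1  1  1  2  2  2  2  2  2
 G  0  1  1  2  2  2  2  3  3  3  3  3
 F  0  1  1  2  2  2  2  3  3  4  4  4
 U  0  1  1  2  3  3  3  3  3  4  5  5
 G  0  1  1  2  3  4  4  4  4  4  5  5
 V  0  1  2  2  3  4  5  5  5  5  5  5
 F  0  1  2  2  3  4  5  5  5  6  6  6
 G  0  1  2  3  3  4  5  6  6  6  6  6
 Z  0  1  2  3  3  4  5  6  6  6  6  6
dp[11][11] = 6. One LCS (by backtracking along matches): GVGFUF.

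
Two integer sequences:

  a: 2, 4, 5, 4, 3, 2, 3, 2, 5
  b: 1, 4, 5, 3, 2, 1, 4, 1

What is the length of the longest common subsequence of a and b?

Let dp[i][j] be the LCS length of the first i values of a and the first j values of b. dp[i][j] = dp[i-1][j-1]+1 when the i-th and j-th values match, else max(dp[i-1][j], dp[i][j-1]).
    ·  1  4  5  3  2  1  4  1
 ·  0  0  0  0  0  0  0  0  0
 2  0  0  0  0  0  1  1  1  1
 4  0  0  1  1  1  1  1  2  2
 5  0  0  1  2  2  2  2  2  2
 4  0  0  1  2  2  2  2  3  3
 3  0  0  1  2  3  3  3  3  3
 2  0  0  1  2  3  4  4  4  4
 3  0  0  1  2  3  4  4  4  4
 2  0  0  1  2  3  4  4  4  4
 5  0  0  1  2  3  4  4  4  4
dp[9][8] = 4. One LCS (by backtracking along matches): 4, 5, 3, 2.

4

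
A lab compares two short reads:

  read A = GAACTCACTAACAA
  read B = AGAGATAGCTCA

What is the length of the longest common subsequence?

One common subsequence of length 9: G (read A #1, read B #2) → A (read A #2, read B #3) → A (read A #3, read B #5) → T (read A #5, read B #6) → A (read A #7, read B #7) → C (read A #8, read B #9) → T (read A #9, read B #10) → C (read A #12, read B #11) → A (read A #14, read B #12). Since dp[14][12] = 9, nothing longer is possible.

9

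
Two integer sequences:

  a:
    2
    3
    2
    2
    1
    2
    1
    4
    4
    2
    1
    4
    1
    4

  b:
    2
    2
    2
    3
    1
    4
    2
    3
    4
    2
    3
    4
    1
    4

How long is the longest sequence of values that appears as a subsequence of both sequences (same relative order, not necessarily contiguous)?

10

Taking 2 [1,1], then 2 [3,2], then 2 [4,3], then 1 [5,5], then 2 [6,7], then 4 [9,9], then 2 [10,10], then 4 [12,12], then 1 [13,13], then 4 [14,14] gives a common subsequence of length 10. Since dp[14][14] = 10, nothing longer is possible.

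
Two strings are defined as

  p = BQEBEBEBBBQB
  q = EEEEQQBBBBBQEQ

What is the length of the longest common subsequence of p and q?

Pick Q [2,6] → B [4,7] → B [6,8] → B [8,9] → B [9,10] → B [10,11] → Q [11,14]; all 7 characters appear in both, in order. Since dp[12][14] = 7, nothing longer is possible.

7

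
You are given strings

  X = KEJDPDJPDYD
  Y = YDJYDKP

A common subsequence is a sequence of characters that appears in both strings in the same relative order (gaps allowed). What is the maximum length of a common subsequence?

Match D (X #6, Y #2); then J (X #7, Y #3); then Y (X #10, Y #4); then D (X #11, Y #5) — 4 characters in the same relative order in both. dp[11][7] = 4 confirms this is the maximum.

4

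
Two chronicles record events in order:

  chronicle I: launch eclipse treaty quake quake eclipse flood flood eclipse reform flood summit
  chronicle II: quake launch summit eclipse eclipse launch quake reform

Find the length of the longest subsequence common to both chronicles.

4

Pick launch at chronicle I[1]=chronicle II[2]; then eclipse at chronicle I[2]=chronicle II[5]; then quake at chronicle I[5]=chronicle II[7]; then reform at chronicle I[10]=chronicle II[8]; all 4 events appear in both, in order. dp[12][8] = 4 confirms this is the maximum.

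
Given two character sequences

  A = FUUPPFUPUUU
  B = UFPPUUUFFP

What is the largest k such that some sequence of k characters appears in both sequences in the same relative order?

One common subsequence of length 6: F [1,2], P [4,3], P [5,4], U [7,5], U [9,6], U [10,7]. Since dp[11][10] = 6, nothing longer is possible.

6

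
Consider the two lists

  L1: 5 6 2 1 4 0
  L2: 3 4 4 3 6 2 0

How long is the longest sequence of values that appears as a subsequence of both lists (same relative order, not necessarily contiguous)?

3

Let dp[i][j] be the LCS length of the first i values of L1 and the first j values of L2. dp[i][j] = dp[i-1][j-1]+1 when the i-th and j-th values match, else max(dp[i-1][j], dp[i][j-1]).
    ·  3  4  4  3  6  2  0
 ·  0  0  0  0  0  0  0  0
 5  0  0  0  0  0  0  0  0
 6  0  0  0  0  0  1  1  1
 2  0  0  0  0  0  1  2  2
 1  0  0  0  0  0  1  2  2
 4  0  0  1  1  1  1  2  2
 0  0  0  1  1  1  1  2  3
dp[6][7] = 3. One LCS (by backtracking along matches): 6, 2, 0.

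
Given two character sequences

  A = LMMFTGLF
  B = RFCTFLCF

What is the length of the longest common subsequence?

4

Match F (A #4, B #2), then T (A #5, B #4), then L (A #7, B #6), then F (A #8, B #8) — 4 characters in the same relative order in both. dp[8][8] = 4 confirms this is the maximum.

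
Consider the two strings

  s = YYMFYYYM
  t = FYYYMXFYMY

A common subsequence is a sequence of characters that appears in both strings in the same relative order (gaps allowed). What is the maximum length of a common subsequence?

6

Taking Y (s #1, t #3); then Y (s #2, t #4); then M (s #3, t #5); then F (s #4, t #7); then Y (s #5, t #8); then Y (s #7, t #10) gives a common subsequence of length 6. The LCS DP gives dp[8][10] = 6, so this is optimal.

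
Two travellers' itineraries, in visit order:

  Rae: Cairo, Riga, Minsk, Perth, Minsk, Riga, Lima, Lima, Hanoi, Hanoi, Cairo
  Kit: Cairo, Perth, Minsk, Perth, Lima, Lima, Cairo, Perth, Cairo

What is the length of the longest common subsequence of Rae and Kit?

Taking Cairo (Rae #1, Kit #1), then Minsk (Rae #3, Kit #3), then Perth (Rae #4, Kit #4), then Lima (Rae #7, Kit #5), then Lima (Rae #8, Kit #6), then Cairo (Rae #11, Kit #9) gives a common subsequence of length 6. The LCS DP gives dp[11][9] = 6, so this is optimal.

6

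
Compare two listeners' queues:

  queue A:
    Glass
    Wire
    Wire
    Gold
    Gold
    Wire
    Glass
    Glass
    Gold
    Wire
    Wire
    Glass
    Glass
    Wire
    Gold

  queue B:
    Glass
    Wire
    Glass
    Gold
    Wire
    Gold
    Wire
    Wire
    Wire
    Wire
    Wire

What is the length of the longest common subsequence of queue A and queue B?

Pick Glass (queue A #1, queue B #1), then Wire (queue A #2, queue B #2), then Wire (queue A #3, queue B #5), then Gold (queue A #4, queue B #6), then Wire (queue A #6, queue B #8), then Wire (queue A #10, queue B #9), then Wire (queue A #11, queue B #10), then Wire (queue A #14, queue B #11); all 8 songs appear in both, in order. Since dp[15][11] = 8, nothing longer is possible.

8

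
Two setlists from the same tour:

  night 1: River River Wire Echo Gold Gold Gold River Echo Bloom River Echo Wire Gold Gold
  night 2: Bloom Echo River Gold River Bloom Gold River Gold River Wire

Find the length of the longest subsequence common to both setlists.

6

Taking River [1,3]; then River [2,5]; then Gold [5,7]; then Gold [7,9]; then River [11,10]; then Wire [13,11] gives a common subsequence of length 6. The LCS DP gives dp[15][11] = 6, so this is optimal.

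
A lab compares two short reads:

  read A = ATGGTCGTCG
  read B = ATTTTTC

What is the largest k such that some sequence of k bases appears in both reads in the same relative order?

5

One common subsequence of length 5: A at read A[1]=read B[1]; then T at read A[2]=read B[4]; then T at read A[5]=read B[5]; then T at read A[8]=read B[6]; then C at read A[9]=read B[7]. Since dp[10][7] = 5, nothing longer is possible.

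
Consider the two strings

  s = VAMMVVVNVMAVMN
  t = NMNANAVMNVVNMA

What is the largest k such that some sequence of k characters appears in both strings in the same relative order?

7

One common subsequence of length 7: V at s[1]=t[7], M at s[3]=t[8], V at s[6]=t[10], V at s[7]=t[11], N at s[8]=t[12], M at s[10]=t[13], A at s[11]=t[14]. dp[14][14] = 7 confirms this is the maximum.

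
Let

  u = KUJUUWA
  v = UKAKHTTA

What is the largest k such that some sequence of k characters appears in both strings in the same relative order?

2

Let dp[i][j] be the LCS length of the first i characters of u and the first j characters of v. dp[i][j] = dp[i-1][j-1]+1 when the i-th and j-th characters match, else max(dp[i-1][j], dp[i][j-1]).
    ·  U  K  A  K  H  T  T  A
 ·  0  0  0  0  0  0  0  0  0
 K  0  0  1  1  1  1  1  1  1
 U  0  1  1  1  1  1  1  1  1
 J  0  1  1  1  1  1  1  1  1
 U  0  1  1  1  1  1  1  1  1
 U  0  1  1  1  1  1  1  1  1
 W  0  1  1  1  1  1  1  1  1
 A  0  1  1  2  2  2  2  2  2
dp[7][8] = 2. One LCS (by backtracking along matches): KA.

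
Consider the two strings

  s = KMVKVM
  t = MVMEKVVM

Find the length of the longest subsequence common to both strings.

5

Taking M [2,1]; then V [3,2]; then K [4,5]; then V [5,7]; then M [6,8] gives a common subsequence of length 5. dp[6][8] = 5 confirms this is the maximum.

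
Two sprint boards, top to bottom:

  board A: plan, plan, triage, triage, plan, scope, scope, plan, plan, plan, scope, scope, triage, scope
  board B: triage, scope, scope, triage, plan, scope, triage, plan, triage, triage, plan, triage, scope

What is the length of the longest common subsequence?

Match triage at board A[3]=board B[1], triage at board A[4]=board B[4], plan at board A[5]=board B[5], scope at board A[6]=board B[6], plan at board A[8]=board B[8], plan at board A[10]=board B[11], triage at board A[13]=board B[12], scope at board A[14]=board B[13] — 8 tasks in the same relative order in both, and the DP table's final entry dp[14][13] is also 8, so no common subsequence is longer.

8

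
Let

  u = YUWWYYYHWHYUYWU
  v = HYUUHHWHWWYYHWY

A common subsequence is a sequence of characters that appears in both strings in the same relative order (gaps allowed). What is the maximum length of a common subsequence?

9

Taking Y [1,2], U [2,4], W [3,9], W [4,10], Y [6,11], Y [7,12], H [8,13], W [9,14], Y [13,15] gives a common subsequence of length 9. dp[15][15] = 9 confirms this is the maximum.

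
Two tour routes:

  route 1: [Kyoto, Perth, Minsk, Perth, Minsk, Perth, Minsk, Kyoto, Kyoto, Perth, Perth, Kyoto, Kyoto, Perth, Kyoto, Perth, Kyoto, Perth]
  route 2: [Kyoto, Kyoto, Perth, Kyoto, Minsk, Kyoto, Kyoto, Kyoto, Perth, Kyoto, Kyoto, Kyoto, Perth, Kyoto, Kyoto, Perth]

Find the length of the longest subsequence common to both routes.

12

Taking Kyoto at route 1[1]=route 2[2]; then Perth at route 1[2]=route 2[3]; then Minsk at route 1[3]=route 2[5]; then Kyoto at route 1[8]=route 2[7]; then Kyoto at route 1[9]=route 2[8]; then Perth at route 1[10]=route 2[9]; then Kyoto at route 1[12]=route 2[11]; then Kyoto at route 1[13]=route 2[12]; then Perth at route 1[14]=route 2[13]; then Kyoto at route 1[15]=route 2[14]; then Kyoto at route 1[17]=route 2[15]; then Perth at route 1[18]=route 2[16] gives a common subsequence of length 12. Since dp[18][16] = 12, nothing longer is possible.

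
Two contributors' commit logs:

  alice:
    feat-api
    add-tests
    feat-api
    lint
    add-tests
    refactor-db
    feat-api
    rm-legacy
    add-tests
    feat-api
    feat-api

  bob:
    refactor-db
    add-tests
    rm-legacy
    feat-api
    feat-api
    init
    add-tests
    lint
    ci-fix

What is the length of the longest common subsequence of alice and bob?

Taking add-tests [2,2]; then feat-api [3,4]; then feat-api [7,5]; then add-tests [9,7] gives a common subsequence of length 4. The LCS DP gives dp[11][9] = 4, so this is optimal.

4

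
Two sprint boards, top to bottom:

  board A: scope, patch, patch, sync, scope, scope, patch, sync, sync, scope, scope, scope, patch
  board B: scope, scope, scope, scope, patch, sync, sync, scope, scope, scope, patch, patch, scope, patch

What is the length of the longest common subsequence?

10

Match scope at board A[1]=board B[2] → scope at board A[5]=board B[3] → scope at board A[6]=board B[4] → patch at board A[7]=board B[5] → sync at board A[8]=board B[6] → sync at board A[9]=board B[7] → scope at board A[10]=board B[9] → scope at board A[11]=board B[10] → scope at board A[12]=board B[13] → patch at board A[13]=board B[14] — 10 tasks in the same relative order in both. dp[13][14] = 10 confirms this is the maximum.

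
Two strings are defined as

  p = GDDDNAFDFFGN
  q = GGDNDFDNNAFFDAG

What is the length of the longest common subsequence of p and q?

9

Match G at p[1]=q[2], D at p[2]=q[3], D at p[3]=q[5], D at p[4]=q[7], N at p[5]=q[9], A at p[6]=q[10], F at p[7]=q[12], D at p[8]=q[13], G at p[11]=q[15] — 9 characters in the same relative order in both, and the DP table's final entry dp[12][15] is also 9, so no common subsequence is longer.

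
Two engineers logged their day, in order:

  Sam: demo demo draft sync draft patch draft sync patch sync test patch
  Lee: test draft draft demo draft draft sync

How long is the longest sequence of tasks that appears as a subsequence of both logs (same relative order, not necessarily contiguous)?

Match demo (Sam #2, Lee #4); then draft (Sam #5, Lee #5); then draft (Sam #7, Lee #6); then sync (Sam #10, Lee #7) — 4 tasks in the same relative order in both. The LCS DP gives dp[12][7] = 4, so this is optimal.

4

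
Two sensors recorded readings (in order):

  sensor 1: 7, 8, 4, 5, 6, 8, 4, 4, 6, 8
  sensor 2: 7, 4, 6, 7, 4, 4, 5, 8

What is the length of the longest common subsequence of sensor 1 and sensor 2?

One common subsequence of length 6: 7 [1,1] → 4 [3,2] → 6 [5,3] → 4 [7,5] → 4 [8,6] → 8 [10,8]. Since dp[10][8] = 6, nothing longer is possible.

6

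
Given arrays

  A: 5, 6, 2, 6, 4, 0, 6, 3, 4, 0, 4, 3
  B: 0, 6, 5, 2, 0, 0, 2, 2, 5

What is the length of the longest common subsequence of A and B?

Pick 5 at A[1]=B[3] → 2 at A[3]=B[4] → 0 at A[6]=B[5] → 0 at A[10]=B[6]; all 4 values appear in both, in order. dp[12][9] = 4 confirms this is the maximum.

4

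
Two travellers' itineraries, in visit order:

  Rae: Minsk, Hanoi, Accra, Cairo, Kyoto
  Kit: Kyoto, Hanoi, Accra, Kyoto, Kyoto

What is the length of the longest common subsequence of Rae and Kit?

3

Taking Hanoi at Rae[2]=Kit[2] → Accra at Rae[3]=Kit[3] → Kyoto at Rae[5]=Kit[5] gives a common subsequence of length 3. The LCS DP gives dp[5][5] = 3, so this is optimal.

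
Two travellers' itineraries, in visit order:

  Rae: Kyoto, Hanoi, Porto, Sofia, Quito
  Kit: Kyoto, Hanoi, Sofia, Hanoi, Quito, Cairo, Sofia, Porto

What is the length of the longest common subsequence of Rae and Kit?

4

Pick Kyoto at Rae[1]=Kit[1], then Hanoi at Rae[2]=Kit[2], then Sofia at Rae[4]=Kit[3], then Quito at Rae[5]=Kit[5]; all 4 stops appear in both, in order. Since dp[5][8] = 4, nothing longer is possible.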